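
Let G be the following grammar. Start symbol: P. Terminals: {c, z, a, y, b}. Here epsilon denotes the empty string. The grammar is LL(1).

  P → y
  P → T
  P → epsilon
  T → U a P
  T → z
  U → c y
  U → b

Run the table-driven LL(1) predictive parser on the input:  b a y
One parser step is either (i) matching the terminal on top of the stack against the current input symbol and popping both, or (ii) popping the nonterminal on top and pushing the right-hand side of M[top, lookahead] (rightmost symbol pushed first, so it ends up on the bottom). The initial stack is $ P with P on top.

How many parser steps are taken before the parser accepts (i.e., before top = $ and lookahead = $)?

7

     Stack    Input    Action
  1  $ P      b a y $  expand P → T
  2  $ T      b a y $  expand T → U a P
  3  $ P a U  b a y $  expand U → b
  4  $ P a b  b a y $  match b
  5  $ P a    a y $    match a
  6  $ P      y $      expand P → y
  7  $ y      y $      match y
Accept reached after 7 steps.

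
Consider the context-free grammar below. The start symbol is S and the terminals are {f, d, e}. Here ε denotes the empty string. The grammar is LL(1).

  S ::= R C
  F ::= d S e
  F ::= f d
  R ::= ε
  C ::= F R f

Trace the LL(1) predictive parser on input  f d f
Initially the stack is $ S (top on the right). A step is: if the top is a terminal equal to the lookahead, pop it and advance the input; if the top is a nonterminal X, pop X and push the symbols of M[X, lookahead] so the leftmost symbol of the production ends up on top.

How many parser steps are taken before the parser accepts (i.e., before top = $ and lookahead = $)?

     Stack      Input    Action
  1  $ S        f d f $  expand S ::= R C
  2  $ C R      f d f $  expand R ::= ε
  3  $ C        f d f $  expand C ::= F R f
  4  $ f R F    f d f $  expand F ::= f d
  5  $ f R d f  f d f $  match f
  6  $ f R d    d f $    match d
  7  $ f R      f $      expand R ::= ε
  8  $ f        f $      match f
Accept reached after 8 steps.

8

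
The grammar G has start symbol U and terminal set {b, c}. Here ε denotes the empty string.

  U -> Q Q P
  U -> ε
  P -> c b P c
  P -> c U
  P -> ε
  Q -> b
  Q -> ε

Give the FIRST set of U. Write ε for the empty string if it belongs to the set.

{ε, b, c}

FIRST(P) = {ε, c}
FIRST(Q) = {ε, b}
FIRST(U) = {ε, b, c}  (via Q Q P)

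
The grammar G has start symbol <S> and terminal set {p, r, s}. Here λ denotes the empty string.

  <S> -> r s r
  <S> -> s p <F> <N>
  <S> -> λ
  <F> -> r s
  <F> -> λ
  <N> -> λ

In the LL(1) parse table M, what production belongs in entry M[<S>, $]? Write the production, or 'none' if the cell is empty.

FIRST(<S>): from <S>->r s r we get {r}; from <S>->s p <F> <N> we get {s}; from <S>->λ we get {λ}. So FIRST(<S>) = {λ, r, s}.
FIRST(<F>): from <F>->r s we get {r}; from <F>->λ we get {λ}. So FIRST(<F>) = {λ, r}.
FIRST(<N>): from <N>->λ we get {λ}. So FIRST(<N>) = {λ}.
FOLLOW(<S>) includes $ since <S> is the start symbol.
FOLLOW(<S>): <S> appears on no right-hand side. Thus FOLLOW(<S>) = {$}.
For <S> -> r s r: FIRST(r s r) = {r}, so it goes in M[<S>, t] for t ∈ {r}.
For <S> -> s p <F> <N>: FIRST(s p <F> <N>) = {s}, so it goes in M[<S>, t] for t ∈ {s}.
For <S> -> λ: FIRST(λ) = {λ}, so it goes in M[<S>, t] for t ∈ {}; since λ ∈ FIRST, also for every t ∈ FOLLOW(<S>) = {$}.

<S> -> λ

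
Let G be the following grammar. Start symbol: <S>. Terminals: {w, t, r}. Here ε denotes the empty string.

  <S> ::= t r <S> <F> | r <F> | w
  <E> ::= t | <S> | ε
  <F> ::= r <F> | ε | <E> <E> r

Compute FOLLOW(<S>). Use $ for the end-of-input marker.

FIRST(<S>) = {r, t, w}
FIRST(<E>) = {ε, r, t, w}  (via <S>)
FIRST(<F>) = {ε, r, t, w}  (via <E> <E> r)
FOLLOW(<S>) includes $ since <S> is the start symbol.
FOLLOW(<E>): in <F>::=<E> <E> r (occurrence 1), <E> is followed by <E> r with FIRST {r, t, w}; in <F>::=<E> <E> r (occurrence 2), <E> is followed by r with FIRST {r}. Thus FOLLOW(<E>) = {r, t, w}.
FOLLOW(<S>): in <S>::=t r <S> <F>, <S> is followed by <F> with FIRST {ε, r, t, w}; in <S>::=t r <S> <F>, the suffix after <S> is nullable (adds nothing new); in <E>::=<S>, the suffix after <S> is empty, so FOLLOW(<S>) ⊇ FOLLOW(<E>) = {r, t, w}. Thus FOLLOW(<S>) = {$, r, t, w}.
FOLLOW(<F>): in <S>::=t r <S> <F>, the suffix after <F> is empty, so FOLLOW(<F>) ⊇ FOLLOW(<S>) = {$, r, t, w}; in <S>::=r <F>, the suffix after <F> is empty, so FOLLOW(<F>) ⊇ FOLLOW(<S>) = {$, r, t, w}; in <F>::=r <F>, the suffix after <F> is empty (adds nothing new). Thus FOLLOW(<F>) = {$, r, t, w}.

{$, r, t, w}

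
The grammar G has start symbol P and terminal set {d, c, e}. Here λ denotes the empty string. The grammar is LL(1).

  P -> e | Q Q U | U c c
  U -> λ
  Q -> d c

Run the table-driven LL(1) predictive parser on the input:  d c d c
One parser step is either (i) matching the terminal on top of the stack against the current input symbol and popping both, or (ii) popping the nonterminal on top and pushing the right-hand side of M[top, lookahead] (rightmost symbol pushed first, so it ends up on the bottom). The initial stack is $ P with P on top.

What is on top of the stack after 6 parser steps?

c

step 1: stack=$ P  input=d c d c $  — expand P -> Q Q U
step 2: stack=$ U Q Q  input=d c d c $  — expand Q -> d c
step 3: stack=$ U Q c d  input=d c d c $  — match d
step 4: stack=$ U Q c  input=c d c $  — match c
step 5: stack=$ U Q  input=d c $  — expand Q -> d c
step 6: stack=$ U c d  input=d c $  — match d
Stack after step 6: $ U c (top = c).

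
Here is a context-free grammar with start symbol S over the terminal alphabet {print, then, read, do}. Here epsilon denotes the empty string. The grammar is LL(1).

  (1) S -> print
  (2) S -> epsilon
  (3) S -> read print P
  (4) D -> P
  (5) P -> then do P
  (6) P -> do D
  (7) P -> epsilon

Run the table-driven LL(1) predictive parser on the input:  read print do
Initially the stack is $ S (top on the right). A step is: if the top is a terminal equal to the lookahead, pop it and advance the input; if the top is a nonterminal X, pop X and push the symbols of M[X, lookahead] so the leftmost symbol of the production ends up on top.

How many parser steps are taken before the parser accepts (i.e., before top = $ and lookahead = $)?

     Stack           Input            Action
  1  $ S             read print do $  expand S -> read print P
  2  $ P print read  read print do $  match read
  3  $ P print       print do $       match print
  4  $ P             do $             expand P -> do D
  5  $ D do          do $             match do
  6  $ D             $                expand D -> P
  7  $ P             $                expand P -> epsilon
Accept reached after 7 steps.

7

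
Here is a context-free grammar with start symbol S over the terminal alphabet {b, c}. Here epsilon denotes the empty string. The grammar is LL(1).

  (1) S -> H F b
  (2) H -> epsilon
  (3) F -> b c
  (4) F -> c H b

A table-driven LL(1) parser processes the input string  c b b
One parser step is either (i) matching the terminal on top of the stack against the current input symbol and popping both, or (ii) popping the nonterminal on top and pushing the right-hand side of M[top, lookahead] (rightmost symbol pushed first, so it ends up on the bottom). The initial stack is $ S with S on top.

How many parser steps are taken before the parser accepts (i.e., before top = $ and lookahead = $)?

     Stack      Input    Action
  1  $ S        c b b $  expand S -> H F b
  2  $ b F H    c b b $  expand H -> epsilon
  3  $ b F      c b b $  expand F -> c H b
  4  $ b b H c  c b b $  match c
  5  $ b b H    b b $    expand H -> epsilon
  6  $ b b      b b $    match b
  7  $ b        b $      match b
Accept reached after 7 steps.

7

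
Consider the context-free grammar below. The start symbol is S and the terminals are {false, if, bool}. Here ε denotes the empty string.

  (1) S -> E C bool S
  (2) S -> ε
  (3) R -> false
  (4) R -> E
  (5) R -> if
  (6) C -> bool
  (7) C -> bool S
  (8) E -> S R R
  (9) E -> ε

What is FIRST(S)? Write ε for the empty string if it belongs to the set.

{ε, bool, false, if}

FIRST(C): from C->bool we get {bool}; from C->bool S we get {bool}. So FIRST(C) = {bool}.
FIRST(S): from S->E C bool S we get {bool, false, if}; from S->ε we get {ε}. So FIRST(S) = {ε, bool, false, if}.
FIRST(R): from R->false we get {false}; from R->E we get {ε, bool, false, if}; from R->if we get {if}. So FIRST(R) = {ε, bool, false, if}.
FIRST(E): from E->S R R we get {ε, bool, false, if}; from E->ε we get {ε}. So FIRST(E) = {ε, bool, false, if}.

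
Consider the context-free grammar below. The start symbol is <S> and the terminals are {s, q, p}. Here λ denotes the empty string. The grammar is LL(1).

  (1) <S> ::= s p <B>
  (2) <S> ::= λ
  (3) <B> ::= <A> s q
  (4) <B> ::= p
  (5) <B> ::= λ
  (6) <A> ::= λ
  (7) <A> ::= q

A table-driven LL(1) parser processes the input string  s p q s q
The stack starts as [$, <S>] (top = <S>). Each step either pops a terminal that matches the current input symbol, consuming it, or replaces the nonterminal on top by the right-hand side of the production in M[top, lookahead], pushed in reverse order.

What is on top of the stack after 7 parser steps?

step 1: stack=$ <S>  input=s p q s q $  — expand <S> ::= s p <B>
step 2: stack=$ <B> p s  input=s p q s q $  — match s
step 3: stack=$ <B> p  input=p q s q $  — match p
step 4: stack=$ <B>  input=q s q $  — expand <B> ::= <A> s q
step 5: stack=$ q s <A>  input=q s q $  — expand <A> ::= q
step 6: stack=$ q s q  input=q s q $  — match q
step 7: stack=$ q s  input=s q $  — match s
Stack after step 7: $ q (top = q).

q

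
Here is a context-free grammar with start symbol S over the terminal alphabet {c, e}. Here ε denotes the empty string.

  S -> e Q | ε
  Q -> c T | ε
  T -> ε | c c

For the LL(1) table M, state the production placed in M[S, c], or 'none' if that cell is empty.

FIRST(S) = {ε, e}
FIRST(Q) = {ε, c}
FIRST(T) = {ε, c}
FOLLOW(S) includes $ since S is the start symbol.
FOLLOW(S): S appears on no right-hand side. Thus FOLLOW(S) = {$}.
For S -> e Q: FIRST(e Q) = {e}, so it goes in M[S, t] for t ∈ {e}.
For S -> ε: FIRST(ε) = {ε}, so it goes in M[S, t] for t ∈ {}; since ε ∈ FIRST, also for every t ∈ FOLLOW(S) = {$}.
None of these place a production in M[S, c].

none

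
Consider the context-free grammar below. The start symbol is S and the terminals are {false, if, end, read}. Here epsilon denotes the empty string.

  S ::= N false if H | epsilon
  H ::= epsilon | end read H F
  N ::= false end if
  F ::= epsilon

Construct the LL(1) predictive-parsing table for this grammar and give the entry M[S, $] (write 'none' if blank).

FIRST(H) = {epsilon, end}
FIRST(N) = {false}
FIRST(F) = {epsilon}
FIRST(S) = {epsilon, false}  (via N false if H)
FOLLOW(S) includes $ since S is the start symbol.
FOLLOW(S): S appears on no right-hand side. Thus FOLLOW(S) = {$}.
For S ::= N false if H: FIRST(N false if H) = {false}, so it goes in M[S, t] for t ∈ {false}.
For S ::= epsilon: FIRST(epsilon) = {epsilon}, so it goes in M[S, t] for t ∈ {}; since epsilon ∈ FIRST, also for every t ∈ FOLLOW(S) = {$}.

S ::= epsilon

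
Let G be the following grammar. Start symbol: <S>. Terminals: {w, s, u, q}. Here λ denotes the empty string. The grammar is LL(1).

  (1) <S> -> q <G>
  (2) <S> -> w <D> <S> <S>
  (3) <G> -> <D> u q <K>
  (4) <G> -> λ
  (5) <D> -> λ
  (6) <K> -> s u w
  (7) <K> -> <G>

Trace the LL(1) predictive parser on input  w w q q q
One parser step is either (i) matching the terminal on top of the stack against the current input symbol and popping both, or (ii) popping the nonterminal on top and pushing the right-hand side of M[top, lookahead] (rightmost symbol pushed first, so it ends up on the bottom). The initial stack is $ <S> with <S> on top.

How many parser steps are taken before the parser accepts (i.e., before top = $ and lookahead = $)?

step 1: stack=$ <S>  input=w w q q q $  — expand <S> -> w <D> <S> <S>
step 2: stack=$ <S> <S> <D> w  input=w w q q q $  — match w
step 3: stack=$ <S> <S> <D>  input=w q q q $  — expand <D> -> λ
step 4: stack=$ <S> <S>  input=w q q q $  — expand <S> -> w <D> <S> <S>
step 5: stack=$ <S> <S> <S> <D> w  input=w q q q $  — match w
step 6: stack=$ <S> <S> <S> <D>  input=q q q $  — expand <D> -> λ
step 7: stack=$ <S> <S> <S>  input=q q q $  — expand <S> -> q <G>
step 8: stack=$ <S> <S> <G> q  input=q q q $  — match q
step 9: stack=$ <S> <S> <G>  input=q q $  — expand <G> -> λ
step 10: stack=$ <S> <S>  input=q q $  — expand <S> -> q <G>
step 11: stack=$ <S> <G> q  input=q q $  — match q
step 12: stack=$ <S> <G>  input=q $  — expand <G> -> λ
step 13: stack=$ <S>  input=q $  — expand <S> -> q <G>
step 14: stack=$ <G> q  input=q $  — match q
step 15: stack=$ <G>  input=$  — expand <G> -> λ
Accept reached after 15 steps.

15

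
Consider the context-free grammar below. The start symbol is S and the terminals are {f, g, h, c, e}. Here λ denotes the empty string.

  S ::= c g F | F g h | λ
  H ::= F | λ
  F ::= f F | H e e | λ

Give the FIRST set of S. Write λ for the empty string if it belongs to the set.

FIRST(S): from S::=c g F we get {c}; from S::=F g h we get {e, f, g}; from S::=λ we get {λ}. So FIRST(S) = {λ, c, e, f, g}.
FIRST(H): from H::=F we get {λ, e, f}; from H::=λ we get {λ}. So FIRST(H) = {λ, e, f}.
FIRST(F): from F::=f F we get {f}; from F::=H e e we get {e, f}; from F::=λ we get {λ}. So FIRST(F) = {λ, e, f}.

{λ, c, e, f, g}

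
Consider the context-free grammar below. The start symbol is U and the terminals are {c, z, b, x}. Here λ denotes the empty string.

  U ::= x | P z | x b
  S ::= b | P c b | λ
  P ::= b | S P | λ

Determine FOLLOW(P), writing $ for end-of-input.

{c, z}

FIRST(U) = {b, c, x, z}  (via P z)
FIRST(S) = {λ, b, c}  (via P c b)
FIRST(P) = {λ, b, c}  (via S P)
FOLLOW(U) includes $ since U is the start symbol.
FOLLOW(U): U appears on no right-hand side. Thus FOLLOW(U) = {$}.
FOLLOW(P): in U::=P z, P is followed by z with FIRST {z}; in S::=P c b, P is followed by c b with FIRST {c}; in P::=S P, the suffix after P is empty (adds nothing new). Thus FOLLOW(P) = {c, z}.
FOLLOW(S): in P::=S P, S is followed by P with FIRST {λ, b, c}; in P::=S P, the suffix after S is nullable, so FOLLOW(S) ⊇ FOLLOW(P) = {c, z}. Thus FOLLOW(S) = {b, c, z}.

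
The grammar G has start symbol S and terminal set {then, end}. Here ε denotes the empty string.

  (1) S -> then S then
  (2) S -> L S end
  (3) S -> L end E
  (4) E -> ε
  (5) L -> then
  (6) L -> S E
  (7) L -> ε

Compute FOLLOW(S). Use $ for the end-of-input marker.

FIRST(E): from E->ε we get {ε}. So FIRST(E) = {ε}.
FIRST(S): from S->then S then we get {then}; from S->L S end we get {end, then}; from S->L end E we get {end, then}. So FIRST(S) = {end, then}.
FIRST(L): from L->then we get {then}; from L->S E we get {end, then}; from L->ε we get {ε}. So FIRST(L) = {ε, end, then}.
FOLLOW(S) includes $ since S is the start symbol.
FOLLOW(L): in S->L S end, L is followed by S end with FIRST {end, then}; in S->L end E, L is followed by end E with FIRST {end}. Thus FOLLOW(L) = {end, then}.
FOLLOW(S): in S->then S then, S is followed by then with FIRST {then}; in S->L S end, S is followed by end with FIRST {end}; in L->S E, S is followed by E with FIRST {ε}; in L->S E, the suffix after S is nullable, so FOLLOW(S) ⊇ FOLLOW(L) = {end, then}. Thus FOLLOW(S) = {$, end, then}.
FOLLOW(E): in S->L end E, the suffix after E is empty, so FOLLOW(E) ⊇ FOLLOW(S) = {$, end, then}; in L->S E, the suffix after E is empty, so FOLLOW(E) ⊇ FOLLOW(L) = {end, then}. Thus FOLLOW(E) = {$, end, then}.

{$, end, then}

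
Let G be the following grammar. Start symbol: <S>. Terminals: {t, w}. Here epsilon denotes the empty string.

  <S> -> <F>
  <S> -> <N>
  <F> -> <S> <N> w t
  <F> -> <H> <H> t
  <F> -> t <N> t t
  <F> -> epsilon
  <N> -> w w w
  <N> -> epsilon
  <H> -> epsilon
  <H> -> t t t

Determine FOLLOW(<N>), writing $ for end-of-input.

FIRST(<N>): from <N>->w w w we get {w}; from <N>->epsilon we get {epsilon}. So FIRST(<N>) = {epsilon, w}.
FIRST(<H>): from <H>->epsilon we get {epsilon}; from <H>->t t t we get {t}. So FIRST(<H>) = {epsilon, t}.
FIRST(<S>): from <S>-><F> we get {epsilon, t, w}; from <S>-><N> we get {epsilon, w}. So FIRST(<S>) = {epsilon, t, w}.
FIRST(<F>): from <F>-><S> <N> w t we get {t, w}; from <F>-><H> <H> t we get {t}; from <F>->t <N> t t we get {t}; from <F>->epsilon we get {epsilon}. So FIRST(<F>) = {epsilon, t, w}.
FOLLOW(<S>) includes $ since <S> is the start symbol.
FOLLOW(<S>): in <F>-><S> <N> w t, <S> is followed by <N> w t with FIRST {w}. Thus FOLLOW(<S>) = {$, w}.
FOLLOW(<F>): in <S>-><F>, the suffix after <F> is empty, so FOLLOW(<F>) ⊇ FOLLOW(<S>) = {$, w}. Thus FOLLOW(<F>) = {$, w}.
FOLLOW(<N>): in <S>-><N>, the suffix after <N> is empty, so FOLLOW(<N>) ⊇ FOLLOW(<S>) = {$, w}; in <F>-><S> <N> w t, <N> is followed by w t with FIRST {w}; in <F>->t <N> t t, <N> is followed by t t with FIRST {t}. Thus FOLLOW(<N>) = {$, t, w}.
FOLLOW(<H>): in <F>-><H> <H> t (occurrence 1), <H> is followed by <H> t with FIRST {t}; in <F>-><H> <H> t (occurrence 2), <H> is followed by t with FIRST {t}. Thus FOLLOW(<H>) = {t}.

{$, t, w}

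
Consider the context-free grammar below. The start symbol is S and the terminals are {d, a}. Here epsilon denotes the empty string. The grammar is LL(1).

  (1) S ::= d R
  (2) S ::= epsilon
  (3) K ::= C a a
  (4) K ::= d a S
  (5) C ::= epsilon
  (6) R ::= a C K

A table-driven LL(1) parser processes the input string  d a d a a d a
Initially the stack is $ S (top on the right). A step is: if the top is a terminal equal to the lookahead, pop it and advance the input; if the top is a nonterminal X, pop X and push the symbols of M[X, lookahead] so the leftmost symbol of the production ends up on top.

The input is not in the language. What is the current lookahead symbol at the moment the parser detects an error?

a

     Stack    Input            Action
  1  $ S      d a d a a d a $  expand S ::= d R
  2  $ R d    d a d a a d a $  match d
  3  $ R      a d a a d a $    expand R ::= a C K
  4  $ K C a  a d a a d a $    match a
  5  $ K C    d a a d a $      expand C ::= epsilon
  6  $ K      d a a d a $      expand K ::= d a S
  7  $ S a d  d a a d a $      match d
  8  $ S a    a a d a $        match a
  9  $ S      a d a $          error: M[S, a] is empty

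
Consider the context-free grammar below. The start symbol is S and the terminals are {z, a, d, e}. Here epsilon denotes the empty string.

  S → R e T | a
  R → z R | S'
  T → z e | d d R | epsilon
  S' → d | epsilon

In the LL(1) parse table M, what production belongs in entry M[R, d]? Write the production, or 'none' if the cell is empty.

R → S'

FIRST(T) = {epsilon, d, z}
FIRST(S') = {epsilon, d}
FIRST(R) = {epsilon, d, z}  (via S')
FIRST(S) = {a, d, e, z}  (via R e T)
FOLLOW(S) includes $ since S is the start symbol.
FOLLOW(T): in S→R e T, the suffix after T is empty, so FOLLOW(T) ⊇ FOLLOW(S) = {$}. Thus FOLLOW(T) = {$}.
FOLLOW(R): in S→R e T, R is followed by e T with FIRST {e}; in R→z R, the suffix after R is empty (adds nothing new); in T→d d R, the suffix after R is empty, so FOLLOW(R) ⊇ FOLLOW(T) = {$}. Thus FOLLOW(R) = {$, e}.
For R → z R: FIRST(z R) = {z}, so it goes in M[R, t] for t ∈ {z}.
For R → S': FIRST(S') = {epsilon, d}, so it goes in M[R, t] for t ∈ {d}; since epsilon ∈ FIRST, also for every t ∈ FOLLOW(R) = {$, e}.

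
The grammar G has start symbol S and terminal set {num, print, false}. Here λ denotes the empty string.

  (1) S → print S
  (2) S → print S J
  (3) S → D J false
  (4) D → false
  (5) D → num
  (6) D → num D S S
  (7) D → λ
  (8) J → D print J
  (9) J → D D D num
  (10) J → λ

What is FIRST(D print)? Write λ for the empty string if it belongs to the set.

{false, num, print}

FIRST(D) = {λ, false, num}
FIRST(J) = {λ, false, num, print}  (via D print J, D D D num)
FIRST(S) = {false, num, print}  (via D J false)
FIRST(D print): take FIRST of each symbol in turn, carrying on past any symbol whose FIRST contains λ; result {false, num, print}.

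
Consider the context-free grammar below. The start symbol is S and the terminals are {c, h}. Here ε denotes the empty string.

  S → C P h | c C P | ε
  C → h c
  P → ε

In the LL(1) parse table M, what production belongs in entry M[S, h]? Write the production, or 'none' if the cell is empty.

S → C P h

FIRST(C) = {h}
FIRST(P) = {ε}
FIRST(S) = {ε, c, h}  (via C P h)
FOLLOW(S) includes $ since S is the start symbol.
FOLLOW(S): S appears on no right-hand side. Thus FOLLOW(S) = {$}.
For S → C P h: FIRST(C P h) = {h}, so it goes in M[S, t] for t ∈ {h}.
For S → c C P: FIRST(c C P) = {c}, so it goes in M[S, t] for t ∈ {c}.
For S → ε: FIRST(ε) = {ε}, so it goes in M[S, t] for t ∈ {}; since ε ∈ FIRST, also for every t ∈ FOLLOW(S) = {$}.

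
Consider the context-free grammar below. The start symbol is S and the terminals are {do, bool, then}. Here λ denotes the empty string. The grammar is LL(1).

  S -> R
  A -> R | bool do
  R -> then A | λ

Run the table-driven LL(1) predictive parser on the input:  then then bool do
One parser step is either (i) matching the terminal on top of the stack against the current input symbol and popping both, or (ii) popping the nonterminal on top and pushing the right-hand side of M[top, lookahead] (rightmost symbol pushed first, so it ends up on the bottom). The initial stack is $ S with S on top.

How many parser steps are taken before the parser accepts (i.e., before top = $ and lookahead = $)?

step 1: stack=$ S  input=then then bool do $  — expand S -> R
step 2: stack=$ R  input=then then bool do $  — expand R -> then A
step 3: stack=$ A then  input=then then bool do $  — match then
step 4: stack=$ A  input=then bool do $  — expand A -> R
step 5: stack=$ R  input=then bool do $  — expand R -> then A
step 6: stack=$ A then  input=then bool do $  — match then
step 7: stack=$ A  input=bool do $  — expand A -> bool do
step 8: stack=$ do bool  input=bool do $  — match bool
step 9: stack=$ do  input=do $  — match do
Accept reached after 9 steps.

9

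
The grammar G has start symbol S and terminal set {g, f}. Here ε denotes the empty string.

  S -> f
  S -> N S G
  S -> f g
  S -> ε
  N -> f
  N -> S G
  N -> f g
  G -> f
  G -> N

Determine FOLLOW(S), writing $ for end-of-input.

FIRST(S): from S->f we get {f}; from S->N S G we get {f}; from S->f g we get {f}; from S->ε we get {ε}. So FIRST(S) = {ε, f}.
FIRST(N): from N->f we get {f}; from N->S G we get {f}; from N->f g we get {f}. So FIRST(N) = {f}.
FIRST(G): from G->f we get {f}; from G->N we get {f}. So FIRST(G) = {f}.
FOLLOW(S) includes $ since S is the start symbol.
FOLLOW(S): in S->N S G, S is followed by G with FIRST {f}; in N->S G, S is followed by G with FIRST {f}. Thus FOLLOW(S) = {$, f}.
FOLLOW(N): in S->N S G, N is followed by S G with FIRST {f}; in G->N, the suffix after N is empty, so FOLLOW(N) ⊇ FOLLOW(G) = {$, f}. Thus FOLLOW(N) = {$, f}.
FOLLOW(G): in S->N S G, the suffix after G is empty, so FOLLOW(G) ⊇ FOLLOW(S) = {$, f}; in N->S G, the suffix after G is empty, so FOLLOW(G) ⊇ FOLLOW(N) = {$, f}. Thus FOLLOW(G) = {$, f}.

{$, f}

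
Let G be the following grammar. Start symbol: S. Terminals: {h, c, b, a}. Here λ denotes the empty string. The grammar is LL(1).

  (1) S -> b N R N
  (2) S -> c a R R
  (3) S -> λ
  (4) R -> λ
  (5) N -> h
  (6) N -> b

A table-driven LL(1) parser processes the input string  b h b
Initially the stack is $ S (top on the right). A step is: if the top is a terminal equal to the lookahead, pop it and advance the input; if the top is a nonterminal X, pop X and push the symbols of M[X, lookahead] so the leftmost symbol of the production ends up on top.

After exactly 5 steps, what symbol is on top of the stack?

N

     Stack      Input    Action
  1  $ S        b h b $  expand S -> b N R N
  2  $ N R N b  b h b $  match b
  3  $ N R N    h b $    expand N -> h
  4  $ N R h    h b $    match h
  5  $ N R      b $      expand R -> λ
Stack after step 5: $ N (top = N).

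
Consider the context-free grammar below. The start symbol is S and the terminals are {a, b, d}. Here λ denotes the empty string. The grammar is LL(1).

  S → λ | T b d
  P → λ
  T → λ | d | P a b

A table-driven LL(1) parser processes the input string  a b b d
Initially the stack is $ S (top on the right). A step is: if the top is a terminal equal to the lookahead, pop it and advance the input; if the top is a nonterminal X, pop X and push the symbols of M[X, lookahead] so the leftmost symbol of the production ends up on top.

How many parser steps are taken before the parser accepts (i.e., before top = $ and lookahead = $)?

     Stack        Input      Action
  1  $ S          a b b d $  expand S → T b d
  2  $ d b T      a b b d $  expand T → P a b
  3  $ d b b a P  a b b d $  expand P → λ
  4  $ d b b a    a b b d $  match a
  5  $ d b b      b b d $    match b
  6  $ d b        b d $      match b
  7  $ d          d $        match d
Accept reached after 7 steps.

7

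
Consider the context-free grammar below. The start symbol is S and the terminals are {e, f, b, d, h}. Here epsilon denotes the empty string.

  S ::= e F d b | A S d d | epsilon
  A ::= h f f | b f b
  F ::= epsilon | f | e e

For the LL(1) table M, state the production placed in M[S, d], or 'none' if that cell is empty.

FIRST(A): from A::=h f f we get {h}; from A::=b f b we get {b}. So FIRST(A) = {b, h}.
FIRST(F): from F::=epsilon we get {epsilon}; from F::=f we get {f}; from F::=e e we get {e}. So FIRST(F) = {epsilon, e, f}.
FIRST(S): from S::=e F d b we get {e}; from S::=A S d d we get {b, h}; from S::=epsilon we get {epsilon}. So FIRST(S) = {epsilon, b, e, h}.
FOLLOW(S) includes $ since S is the start symbol.
FOLLOW(S): in S::=A S d d, S is followed by d d with FIRST {d}. Thus FOLLOW(S) = {$, d}.
For S ::= e F d b: FIRST(e F d b) = {e}, so it goes in M[S, t] for t ∈ {e}.
For S ::= A S d d: FIRST(A S d d) = {b, h}, so it goes in M[S, t] for t ∈ {b, h}.
For S ::= epsilon: FIRST(epsilon) = {epsilon}, so it goes in M[S, t] for t ∈ {}; since epsilon ∈ FIRST, also for every t ∈ FOLLOW(S) = {$, d}.

S ::= epsilon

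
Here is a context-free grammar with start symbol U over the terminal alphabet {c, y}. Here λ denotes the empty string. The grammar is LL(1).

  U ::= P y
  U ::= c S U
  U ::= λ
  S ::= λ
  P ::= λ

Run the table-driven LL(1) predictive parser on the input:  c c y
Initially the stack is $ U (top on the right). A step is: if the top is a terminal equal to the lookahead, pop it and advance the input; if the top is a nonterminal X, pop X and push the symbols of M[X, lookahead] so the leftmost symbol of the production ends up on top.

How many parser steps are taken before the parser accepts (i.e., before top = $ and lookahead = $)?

9

     Stack    Input    Action
  1  $ U      c c y $  expand U ::= c S U
  2  $ U S c  c c y $  match c
  3  $ U S    c y $    expand S ::= λ
  4  $ U      c y $    expand U ::= c S U
  5  $ U S c  c y $    match c
  6  $ U S    y $      expand S ::= λ
  7  $ U      y $      expand U ::= P y
  8  $ y P    y $      expand P ::= λ
  9  $ y      y $      match y
Accept reached after 9 steps.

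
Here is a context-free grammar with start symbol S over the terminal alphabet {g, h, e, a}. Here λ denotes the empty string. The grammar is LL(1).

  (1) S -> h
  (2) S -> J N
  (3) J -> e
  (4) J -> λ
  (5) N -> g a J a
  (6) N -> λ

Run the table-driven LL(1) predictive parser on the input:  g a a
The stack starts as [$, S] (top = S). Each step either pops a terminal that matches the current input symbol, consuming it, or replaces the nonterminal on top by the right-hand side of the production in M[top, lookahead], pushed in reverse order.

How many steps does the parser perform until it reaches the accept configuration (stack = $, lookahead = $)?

7

     Stack      Input    Action
  1  $ S        g a a $  expand S -> J N
  2  $ N J      g a a $  expand J -> λ
  3  $ N        g a a $  expand N -> g a J a
  4  $ a J a g  g a a $  match g
  5  $ a J a    a a $    match a
  6  $ a J      a $      expand J -> λ
  7  $ a        a $      match a
Accept reached after 7 steps.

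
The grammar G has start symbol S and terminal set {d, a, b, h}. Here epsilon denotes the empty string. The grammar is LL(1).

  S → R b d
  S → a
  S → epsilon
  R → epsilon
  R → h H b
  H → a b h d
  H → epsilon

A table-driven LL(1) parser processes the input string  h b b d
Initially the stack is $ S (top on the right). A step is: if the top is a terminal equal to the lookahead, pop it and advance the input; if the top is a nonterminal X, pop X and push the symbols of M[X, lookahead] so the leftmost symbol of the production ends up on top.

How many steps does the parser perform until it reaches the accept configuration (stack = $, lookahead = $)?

step 1: stack=$ S  input=h b b d $  — expand S → R b d
step 2: stack=$ d b R  input=h b b d $  — expand R → h H b
step 3: stack=$ d b b H h  input=h b b d $  — match h
step 4: stack=$ d b b H  input=b b d $  — expand H → epsilon
step 5: stack=$ d b b  input=b b d $  — match b
step 6: stack=$ d b  input=b d $  — match b
step 7: stack=$ d  input=d $  — match d
Accept reached after 7 steps.

7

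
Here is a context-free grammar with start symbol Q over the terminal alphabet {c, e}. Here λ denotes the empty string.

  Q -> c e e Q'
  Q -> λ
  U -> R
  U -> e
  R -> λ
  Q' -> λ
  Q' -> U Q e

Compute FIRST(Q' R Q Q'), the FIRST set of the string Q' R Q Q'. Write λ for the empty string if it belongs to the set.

{λ, c, e}

FIRST(Q) = {λ, c}
FIRST(R) = {λ}
FIRST(U) = {λ, e}  (via R)
FIRST(Q') = {λ, c, e}  (via U Q e)
FIRST(Q' R Q Q'): take FIRST of each symbol in turn, carrying on past any symbol whose FIRST contains λ; result {λ, c, e}.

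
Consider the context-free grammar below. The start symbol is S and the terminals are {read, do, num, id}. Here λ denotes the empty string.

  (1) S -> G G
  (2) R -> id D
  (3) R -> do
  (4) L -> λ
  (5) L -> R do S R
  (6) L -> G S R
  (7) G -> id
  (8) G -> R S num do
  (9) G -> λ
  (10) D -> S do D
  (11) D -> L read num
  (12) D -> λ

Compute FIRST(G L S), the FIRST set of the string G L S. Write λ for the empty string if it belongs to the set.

FIRST(R) = {do, id}
FIRST(G) = {λ, do, id}  (via R S num do)
FIRST(S) = {λ, do, id}  (via G G)
FIRST(L) = {λ, do, id}  (via R do S R, G S R)
FIRST(D) = {λ, do, id, read}  (via S do D, L read num)
FIRST(G L S): take FIRST of each symbol in turn, carrying on past any symbol whose FIRST contains λ; result {λ, do, id}.

{λ, do, id}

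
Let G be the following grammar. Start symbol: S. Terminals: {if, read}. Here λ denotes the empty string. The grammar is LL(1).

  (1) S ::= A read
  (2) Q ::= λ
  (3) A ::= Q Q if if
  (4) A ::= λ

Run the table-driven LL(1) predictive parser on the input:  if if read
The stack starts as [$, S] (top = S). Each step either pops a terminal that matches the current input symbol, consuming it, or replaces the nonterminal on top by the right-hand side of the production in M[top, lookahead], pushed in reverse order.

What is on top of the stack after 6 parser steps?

step 1: stack=$ S  input=if if read $  — expand S ::= A read
step 2: stack=$ read A  input=if if read $  — expand A ::= Q Q if if
step 3: stack=$ read if if Q Q  input=if if read $  — expand Q ::= λ
step 4: stack=$ read if if Q  input=if if read $  — expand Q ::= λ
step 5: stack=$ read if if  input=if if read $  — match if
step 6: stack=$ read if  input=if read $  — match if
Stack after step 6: $ read (top = read).

read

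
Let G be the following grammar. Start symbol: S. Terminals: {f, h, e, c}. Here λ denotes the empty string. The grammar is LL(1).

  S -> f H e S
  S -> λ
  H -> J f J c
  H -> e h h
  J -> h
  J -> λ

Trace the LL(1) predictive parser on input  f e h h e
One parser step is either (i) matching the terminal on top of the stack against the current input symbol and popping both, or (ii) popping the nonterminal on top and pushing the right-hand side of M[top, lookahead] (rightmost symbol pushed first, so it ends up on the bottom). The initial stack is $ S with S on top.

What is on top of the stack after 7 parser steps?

S

step 1: stack=$ S  input=f e h h e $  — expand S -> f H e S
step 2: stack=$ S e H f  input=f e h h e $  — match f
step 3: stack=$ S e H  input=e h h e $  — expand H -> e h h
step 4: stack=$ S e h h e  input=e h h e $  — match e
step 5: stack=$ S e h h  input=h h e $  — match h
step 6: stack=$ S e h  input=h e $  — match h
step 7: stack=$ S e  input=e $  — match e
Stack after step 7: $ S (top = S).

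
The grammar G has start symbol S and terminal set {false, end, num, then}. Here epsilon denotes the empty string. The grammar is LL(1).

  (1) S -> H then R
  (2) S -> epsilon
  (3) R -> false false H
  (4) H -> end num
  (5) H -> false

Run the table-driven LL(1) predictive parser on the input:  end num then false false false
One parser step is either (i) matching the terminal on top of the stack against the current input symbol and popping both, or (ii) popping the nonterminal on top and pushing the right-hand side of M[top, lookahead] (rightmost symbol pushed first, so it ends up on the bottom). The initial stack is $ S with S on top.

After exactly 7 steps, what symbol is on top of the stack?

     Stack             Input                             Action
  1  $ S               end num then false false false $  expand S -> H then R
  2  $ R then H        end num then false false false $  expand H -> end num
  3  $ R then num end  end num then false false false $  match end
  4  $ R then num      num then false false false $      match num
  5  $ R then          then false false false $          match then
  6  $ R               false false false $               expand R -> false false H
  7  $ H false false   false false false $               match false
Stack after step 7: $ H false (top = false).

false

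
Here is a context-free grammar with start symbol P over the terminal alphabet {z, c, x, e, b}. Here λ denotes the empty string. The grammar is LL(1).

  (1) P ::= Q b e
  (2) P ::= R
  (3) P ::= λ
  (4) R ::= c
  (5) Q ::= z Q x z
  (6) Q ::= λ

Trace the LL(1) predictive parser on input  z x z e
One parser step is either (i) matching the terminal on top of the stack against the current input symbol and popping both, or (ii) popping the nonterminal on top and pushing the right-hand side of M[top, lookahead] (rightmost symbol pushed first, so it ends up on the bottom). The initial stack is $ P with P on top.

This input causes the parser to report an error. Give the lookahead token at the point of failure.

     Stack          Input      Action
  1  $ P            z x z e $  expand P ::= Q b e
  2  $ e b Q        z x z e $  expand Q ::= z Q x z
  3  $ e b z x Q z  z x z e $  match z
  4  $ e b z x Q    x z e $    expand Q ::= λ
  5  $ e b z x      x z e $    match x
  6  $ e b z        z e $      match z
  7  $ e b          e $        error: top is terminal b but lookahead is e

e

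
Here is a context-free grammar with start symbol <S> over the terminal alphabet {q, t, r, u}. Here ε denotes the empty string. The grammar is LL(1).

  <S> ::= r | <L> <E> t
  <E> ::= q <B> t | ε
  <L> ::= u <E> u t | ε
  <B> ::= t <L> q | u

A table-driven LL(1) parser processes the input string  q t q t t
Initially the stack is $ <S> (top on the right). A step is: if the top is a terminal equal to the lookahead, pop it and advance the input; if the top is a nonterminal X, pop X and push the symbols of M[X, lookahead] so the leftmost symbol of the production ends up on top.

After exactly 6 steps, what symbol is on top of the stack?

<L>

     Stack          Input        Action
  1  $ <S>          q t q t t $  expand <S> ::= <L> <E> t
  2  $ t <E> <L>    q t q t t $  expand <L> ::= ε
  3  $ t <E>        q t q t t $  expand <E> ::= q <B> t
  4  $ t t <B> q    q t q t t $  match q
  5  $ t t <B>      t q t t $    expand <B> ::= t <L> q
  6  $ t t q <L> t  t q t t $    match t
Stack after step 6: $ t t q <L> (top = <L>).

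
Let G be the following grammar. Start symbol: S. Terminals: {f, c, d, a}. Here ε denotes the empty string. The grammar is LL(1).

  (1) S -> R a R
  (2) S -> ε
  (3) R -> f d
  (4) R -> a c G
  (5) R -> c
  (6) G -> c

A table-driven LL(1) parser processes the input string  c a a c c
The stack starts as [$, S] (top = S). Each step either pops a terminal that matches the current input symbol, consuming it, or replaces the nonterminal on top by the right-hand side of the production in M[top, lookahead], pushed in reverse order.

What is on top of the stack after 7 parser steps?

G

     Stack    Input        Action
  1  $ S      c a a c c $  expand S -> R a R
  2  $ R a R  c a a c c $  expand R -> c
  3  $ R a c  c a a c c $  match c
  4  $ R a    a a c c $    match a
  5  $ R      a c c $      expand R -> a c G
  6  $ G c a  a c c $      match a
  7  $ G c    c c $        match c
Stack after step 7: $ G (top = G).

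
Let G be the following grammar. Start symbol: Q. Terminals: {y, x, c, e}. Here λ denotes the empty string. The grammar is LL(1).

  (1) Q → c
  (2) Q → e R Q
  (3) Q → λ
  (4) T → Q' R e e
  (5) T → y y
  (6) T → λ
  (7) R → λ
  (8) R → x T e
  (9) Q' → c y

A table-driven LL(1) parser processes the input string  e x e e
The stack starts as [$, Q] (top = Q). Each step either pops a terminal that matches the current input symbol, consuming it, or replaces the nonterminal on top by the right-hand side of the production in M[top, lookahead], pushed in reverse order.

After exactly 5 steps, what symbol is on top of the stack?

     Stack      Input      Action
  1  $ Q        e x e e $  expand Q → e R Q
  2  $ Q R e    e x e e $  match e
  3  $ Q R      x e e $    expand R → x T e
  4  $ Q e T x  x e e $    match x
  5  $ Q e T    e e $      expand T → λ
Stack after step 5: $ Q e (top = e).

e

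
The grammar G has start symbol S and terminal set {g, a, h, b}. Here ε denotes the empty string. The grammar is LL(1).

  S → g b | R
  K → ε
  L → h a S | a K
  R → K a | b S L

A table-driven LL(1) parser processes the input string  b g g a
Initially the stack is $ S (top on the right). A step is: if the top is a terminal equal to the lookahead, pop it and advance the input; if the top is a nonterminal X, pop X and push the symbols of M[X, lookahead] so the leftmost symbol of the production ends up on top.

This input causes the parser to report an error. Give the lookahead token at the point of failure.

g

step 1: stack=$ S  input=b g g a $  — expand S → R
step 2: stack=$ R  input=b g g a $  — expand R → b S L
step 3: stack=$ L S b  input=b g g a $  — match b
step 4: stack=$ L S  input=g g a $  — expand S → g b
step 5: stack=$ L b g  input=g g a $  — match g
step 6: stack=$ L b  input=g a $  — error: top is terminal b but lookahead is g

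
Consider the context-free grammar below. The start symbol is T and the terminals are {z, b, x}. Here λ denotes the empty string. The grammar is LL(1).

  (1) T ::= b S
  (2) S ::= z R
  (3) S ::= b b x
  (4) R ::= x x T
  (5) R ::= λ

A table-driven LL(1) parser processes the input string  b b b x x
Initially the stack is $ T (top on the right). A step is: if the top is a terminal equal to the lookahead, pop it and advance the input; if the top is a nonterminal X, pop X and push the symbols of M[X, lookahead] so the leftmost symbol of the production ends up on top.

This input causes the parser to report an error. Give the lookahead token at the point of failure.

x

     Stack    Input        Action
  1  $ T      b b b x x $  expand T ::= b S
  2  $ S b    b b b x x $  match b
  3  $ S      b b x x $    expand S ::= b b x
  4  $ x b b  b b x x $    match b
  5  $ x b    b x x $      match b
  6  $ x      x x $        match x
  7  $        x $          error: stack empty but input remains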